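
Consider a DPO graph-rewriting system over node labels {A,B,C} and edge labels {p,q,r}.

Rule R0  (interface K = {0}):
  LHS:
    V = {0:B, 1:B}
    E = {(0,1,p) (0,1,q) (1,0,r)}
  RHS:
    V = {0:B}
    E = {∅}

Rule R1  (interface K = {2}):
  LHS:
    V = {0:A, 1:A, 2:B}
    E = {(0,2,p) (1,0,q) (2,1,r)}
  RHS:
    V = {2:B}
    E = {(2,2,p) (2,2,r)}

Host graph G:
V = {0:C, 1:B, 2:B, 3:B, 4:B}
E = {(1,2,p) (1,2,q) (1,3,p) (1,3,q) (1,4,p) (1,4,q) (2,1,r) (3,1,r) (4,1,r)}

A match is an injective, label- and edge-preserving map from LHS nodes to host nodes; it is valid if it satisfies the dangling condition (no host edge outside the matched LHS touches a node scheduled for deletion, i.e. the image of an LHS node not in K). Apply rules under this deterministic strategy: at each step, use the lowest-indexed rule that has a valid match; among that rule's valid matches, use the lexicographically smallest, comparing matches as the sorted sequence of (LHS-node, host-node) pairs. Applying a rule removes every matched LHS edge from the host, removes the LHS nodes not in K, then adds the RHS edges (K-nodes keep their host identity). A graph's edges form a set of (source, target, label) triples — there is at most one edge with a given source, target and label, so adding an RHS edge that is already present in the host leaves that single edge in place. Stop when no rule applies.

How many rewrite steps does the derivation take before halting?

Answer: 3

Steps:
initial: |V|=5 |E|=9  E = 1-p->2 1-q->2 1-p->3 1-q->3 1-p->4 1-q->4 2-r->1 3-r->1 4-r->1
step 1: apply R0 at {0↦1, 1↦2}  → |V|=4 |E|=6  E = 1-p->3 1-q->3 1-p->4 1-q->4 3-r->1 4-r->1
step 2: apply R0 at {0↦1, 1↦3}  → |V|=3 |E|=3  E = 1-p->4 1-q->4 4-r->1
step 3: apply R0 at {0↦1, 1↦4}  → |V|=2 |E|=0  E = ∅
final graph: no rule applies after step 3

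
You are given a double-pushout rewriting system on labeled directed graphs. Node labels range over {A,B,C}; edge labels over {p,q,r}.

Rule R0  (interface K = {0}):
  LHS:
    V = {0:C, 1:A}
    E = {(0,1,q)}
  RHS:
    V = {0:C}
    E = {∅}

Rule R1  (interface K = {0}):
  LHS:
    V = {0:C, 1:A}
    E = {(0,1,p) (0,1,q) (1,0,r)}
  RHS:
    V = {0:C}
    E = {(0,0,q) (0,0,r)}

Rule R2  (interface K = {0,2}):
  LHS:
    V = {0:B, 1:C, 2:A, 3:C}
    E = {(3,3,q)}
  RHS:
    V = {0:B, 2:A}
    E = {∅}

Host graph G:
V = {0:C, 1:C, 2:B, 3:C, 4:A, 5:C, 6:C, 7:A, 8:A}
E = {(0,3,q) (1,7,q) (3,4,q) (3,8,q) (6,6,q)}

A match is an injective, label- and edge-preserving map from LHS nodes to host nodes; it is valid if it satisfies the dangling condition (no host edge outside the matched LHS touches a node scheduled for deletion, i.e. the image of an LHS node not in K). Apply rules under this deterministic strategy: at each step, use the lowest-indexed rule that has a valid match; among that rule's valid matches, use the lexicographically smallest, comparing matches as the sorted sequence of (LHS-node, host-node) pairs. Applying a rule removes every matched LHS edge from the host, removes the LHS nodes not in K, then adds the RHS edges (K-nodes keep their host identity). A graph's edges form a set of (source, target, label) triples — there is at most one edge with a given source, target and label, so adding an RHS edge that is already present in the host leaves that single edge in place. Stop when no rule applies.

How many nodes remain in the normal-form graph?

Answer: 6

Steps:
initial: |V|=9 |E|=5  E = 0-q->3 1-q->7 3-q->4 3-q->8 6-q->6
step 1: apply R0 at {0↦1, 1↦7}  → |V|=8 |E|=4  E = 0-q->3 3-q->4 3-q->8 6-q->6
step 2: apply R0 at {0↦3, 1↦4}  → |V|=7 |E|=3  E = 0-q->3 3-q->8 6-q->6
step 3: apply R0 at {0↦3, 1↦8}  → |V|=6 |E|=2  E = 0-q->3 6-q->6
final graph: no rule applies after step 3
NF nodes: {0:C, 1:C, 2:B, 3:C, 5:C, 6:C}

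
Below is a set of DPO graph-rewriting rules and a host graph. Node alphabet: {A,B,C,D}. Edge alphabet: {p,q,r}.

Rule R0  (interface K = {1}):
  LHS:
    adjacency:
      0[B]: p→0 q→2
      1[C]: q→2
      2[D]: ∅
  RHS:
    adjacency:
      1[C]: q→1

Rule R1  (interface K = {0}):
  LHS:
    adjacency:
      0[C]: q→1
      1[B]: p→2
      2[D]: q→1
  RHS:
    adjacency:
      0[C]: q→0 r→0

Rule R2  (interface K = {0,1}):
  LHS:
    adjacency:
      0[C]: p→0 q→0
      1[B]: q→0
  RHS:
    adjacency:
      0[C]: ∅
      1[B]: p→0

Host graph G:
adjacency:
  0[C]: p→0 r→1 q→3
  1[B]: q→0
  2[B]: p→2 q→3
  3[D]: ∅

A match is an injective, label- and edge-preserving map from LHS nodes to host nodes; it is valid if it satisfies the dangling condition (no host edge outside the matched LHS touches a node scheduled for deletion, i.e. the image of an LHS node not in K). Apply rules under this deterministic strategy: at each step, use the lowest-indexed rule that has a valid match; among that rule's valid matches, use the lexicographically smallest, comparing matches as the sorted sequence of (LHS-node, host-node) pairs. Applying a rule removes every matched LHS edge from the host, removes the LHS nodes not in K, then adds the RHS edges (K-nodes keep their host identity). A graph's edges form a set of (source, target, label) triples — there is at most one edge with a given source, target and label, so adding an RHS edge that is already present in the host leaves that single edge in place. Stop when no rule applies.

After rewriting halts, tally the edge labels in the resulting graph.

[0] host  ⇒  4 nodes, 6 edges  {0-p->0 0-r->1 0-q->3 1-q->0 2-p->2 2-q->3}
[1] R0 @ {0↦2, 1↦0, 2↦3}  ⇒  2 nodes, 4 edges  {0-p->0 0-q->0 0-r->1 1-q->0}
[2] R2 @ {0↦0, 1↦1}  ⇒  2 nodes, 2 edges  {0-r->1 1-p->0}
normal form: no rule applies after step 2
NF edges: [(0, 1, 'r'), (1, 0, 'p')]

Answer: p:1 r:1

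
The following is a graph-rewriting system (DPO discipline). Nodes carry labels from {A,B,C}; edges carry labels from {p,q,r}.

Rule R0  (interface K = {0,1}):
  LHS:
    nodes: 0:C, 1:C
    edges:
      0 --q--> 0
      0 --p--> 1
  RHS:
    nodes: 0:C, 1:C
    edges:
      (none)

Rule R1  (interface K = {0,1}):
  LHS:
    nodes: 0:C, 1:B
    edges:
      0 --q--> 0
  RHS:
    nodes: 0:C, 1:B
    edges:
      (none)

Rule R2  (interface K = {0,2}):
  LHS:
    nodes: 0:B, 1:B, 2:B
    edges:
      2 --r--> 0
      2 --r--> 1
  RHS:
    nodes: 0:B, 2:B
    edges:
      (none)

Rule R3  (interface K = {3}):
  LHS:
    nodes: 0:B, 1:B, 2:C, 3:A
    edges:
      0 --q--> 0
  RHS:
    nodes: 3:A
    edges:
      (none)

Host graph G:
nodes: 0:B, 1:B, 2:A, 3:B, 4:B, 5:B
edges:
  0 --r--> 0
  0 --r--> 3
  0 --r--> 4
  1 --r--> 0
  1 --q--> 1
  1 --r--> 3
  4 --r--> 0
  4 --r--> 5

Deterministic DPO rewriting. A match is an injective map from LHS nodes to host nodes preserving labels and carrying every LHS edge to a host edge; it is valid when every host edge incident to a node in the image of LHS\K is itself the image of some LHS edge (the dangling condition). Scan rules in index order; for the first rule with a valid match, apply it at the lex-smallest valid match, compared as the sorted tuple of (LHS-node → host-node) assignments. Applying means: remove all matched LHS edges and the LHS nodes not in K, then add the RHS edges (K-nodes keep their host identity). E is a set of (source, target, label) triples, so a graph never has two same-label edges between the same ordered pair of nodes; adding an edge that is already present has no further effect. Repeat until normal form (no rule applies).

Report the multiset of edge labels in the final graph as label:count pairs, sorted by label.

Answer: q:1 r:1

Rewrite trace:
[0] host  ⇒  6 nodes, 8 edges  {0-r->0 0-r->3 0-r->4 1-r->0 1-q->1 1-r->3 4-r->0 4-r->5}
[1] R2 @ {0↦0, 1↦5, 2↦4}  ⇒  5 nodes, 6 edges  {0-r->0 0-r->3 0-r->4 1-r->0 1-q->1 1-r->3}
[2] R2 @ {0↦3, 1↦4, 2↦0}  ⇒  4 nodes, 4 edges  {0-r->0 1-r->0 1-q->1 1-r->3}
[3] R2 @ {0↦0, 1↦3, 2↦1}  ⇒  3 nodes, 2 edges  {0-r->0 1-q->1}
final graph: no rule applies after step 3
NF edges: [(0, 0, 'r'), (1, 1, 'q')]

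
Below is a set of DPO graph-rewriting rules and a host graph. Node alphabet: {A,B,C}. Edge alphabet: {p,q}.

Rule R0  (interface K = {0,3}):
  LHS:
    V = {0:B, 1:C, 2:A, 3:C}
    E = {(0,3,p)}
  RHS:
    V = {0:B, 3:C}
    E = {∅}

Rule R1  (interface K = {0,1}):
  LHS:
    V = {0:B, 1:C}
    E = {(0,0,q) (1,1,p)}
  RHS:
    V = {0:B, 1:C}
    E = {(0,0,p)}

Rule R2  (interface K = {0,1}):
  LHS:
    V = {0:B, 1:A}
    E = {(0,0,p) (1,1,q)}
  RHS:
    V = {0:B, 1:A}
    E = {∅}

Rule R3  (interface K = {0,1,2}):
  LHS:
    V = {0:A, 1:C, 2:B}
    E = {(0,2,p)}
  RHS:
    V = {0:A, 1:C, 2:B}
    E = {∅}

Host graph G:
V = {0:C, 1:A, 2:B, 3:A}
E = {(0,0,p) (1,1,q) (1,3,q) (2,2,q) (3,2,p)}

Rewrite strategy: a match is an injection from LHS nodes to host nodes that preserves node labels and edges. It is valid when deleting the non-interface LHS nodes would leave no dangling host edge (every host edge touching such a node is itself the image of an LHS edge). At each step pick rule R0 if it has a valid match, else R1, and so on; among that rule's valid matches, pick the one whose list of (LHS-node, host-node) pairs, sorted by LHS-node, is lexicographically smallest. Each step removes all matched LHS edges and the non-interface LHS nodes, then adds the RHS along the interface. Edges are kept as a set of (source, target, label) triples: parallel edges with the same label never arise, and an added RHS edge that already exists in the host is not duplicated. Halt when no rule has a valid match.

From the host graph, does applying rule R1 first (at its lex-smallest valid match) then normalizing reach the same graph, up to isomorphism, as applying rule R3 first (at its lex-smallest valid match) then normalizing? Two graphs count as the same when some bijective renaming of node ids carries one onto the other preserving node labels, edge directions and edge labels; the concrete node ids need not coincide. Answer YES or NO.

Answer: YES

Rewrite trace:
branch R1-first: apply at {0↦2, 1↦0} → |E|=4, then 2 more step(s) → NF |V|=4 |E|=1 V={0:C, 1:A, 2:B, 3:A} E=1-q->3
branch R3-first: apply at {0↦3, 1↦0, 2↦2} → |E|=4, then 2 more step(s) → NF |V|=4 |E|=1 V={0:C, 1:A, 2:B, 3:A} E=1-q->3
graphs isomorphic (equal up to label-preserving node renaming)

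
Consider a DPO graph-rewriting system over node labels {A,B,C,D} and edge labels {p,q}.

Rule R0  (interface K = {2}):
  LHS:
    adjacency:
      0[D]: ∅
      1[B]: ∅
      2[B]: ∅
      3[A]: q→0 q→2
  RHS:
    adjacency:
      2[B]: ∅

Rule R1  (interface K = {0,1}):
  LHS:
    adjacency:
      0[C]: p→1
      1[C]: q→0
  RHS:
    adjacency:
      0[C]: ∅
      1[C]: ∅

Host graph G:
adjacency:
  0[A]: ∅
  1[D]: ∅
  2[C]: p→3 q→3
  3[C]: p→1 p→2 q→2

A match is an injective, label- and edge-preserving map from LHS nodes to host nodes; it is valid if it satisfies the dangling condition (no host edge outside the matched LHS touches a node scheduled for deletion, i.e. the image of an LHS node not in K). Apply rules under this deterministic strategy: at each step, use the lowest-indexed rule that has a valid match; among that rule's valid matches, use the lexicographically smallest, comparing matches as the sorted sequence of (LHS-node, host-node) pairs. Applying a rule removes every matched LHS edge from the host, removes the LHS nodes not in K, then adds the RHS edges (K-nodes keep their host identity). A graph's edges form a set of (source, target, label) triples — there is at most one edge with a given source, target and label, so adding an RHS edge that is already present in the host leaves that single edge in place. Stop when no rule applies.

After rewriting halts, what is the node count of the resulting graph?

[0] host  ⇒  4 nodes, 5 edges  {2-p->3 2-q->3 3-p->1 3-p->2 3-q->2}
[1] R1 @ {0↦2, 1↦3}  ⇒  4 nodes, 3 edges  {2-q->3 3-p->1 3-p->2}
[2] R1 @ {0↦3, 1↦2}  ⇒  4 nodes, 1 edges  {3-p->1}
halt: no rule applies after step 2
NF nodes: {0:A, 1:D, 2:C, 3:C}

Answer: 4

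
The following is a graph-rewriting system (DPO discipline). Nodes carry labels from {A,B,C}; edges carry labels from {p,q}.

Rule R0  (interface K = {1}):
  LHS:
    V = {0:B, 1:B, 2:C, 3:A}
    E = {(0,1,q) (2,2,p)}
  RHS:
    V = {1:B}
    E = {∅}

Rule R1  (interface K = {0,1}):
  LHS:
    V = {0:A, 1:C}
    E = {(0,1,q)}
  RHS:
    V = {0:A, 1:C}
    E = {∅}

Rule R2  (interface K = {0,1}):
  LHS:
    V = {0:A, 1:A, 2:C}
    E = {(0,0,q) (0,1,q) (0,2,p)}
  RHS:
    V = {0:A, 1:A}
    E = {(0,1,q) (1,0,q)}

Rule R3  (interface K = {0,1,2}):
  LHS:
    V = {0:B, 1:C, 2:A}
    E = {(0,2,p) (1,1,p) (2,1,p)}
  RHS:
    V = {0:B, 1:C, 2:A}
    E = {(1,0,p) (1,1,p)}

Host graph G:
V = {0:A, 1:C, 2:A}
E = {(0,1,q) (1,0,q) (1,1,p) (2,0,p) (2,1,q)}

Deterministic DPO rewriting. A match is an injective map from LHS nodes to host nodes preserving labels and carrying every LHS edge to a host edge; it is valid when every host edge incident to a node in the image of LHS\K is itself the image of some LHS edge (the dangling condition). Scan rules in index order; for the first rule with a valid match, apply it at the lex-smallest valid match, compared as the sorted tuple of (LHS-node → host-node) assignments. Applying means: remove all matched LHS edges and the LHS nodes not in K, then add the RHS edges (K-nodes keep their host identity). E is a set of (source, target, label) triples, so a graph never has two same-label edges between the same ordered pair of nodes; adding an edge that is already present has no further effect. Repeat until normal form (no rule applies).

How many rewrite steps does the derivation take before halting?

Answer: 2

Derivation:
start.  V:3 E:5  edges: 0-q->1 1-q->0 1-p->1 2-p->0 2-q->1
1. fire R1 via {0↦0, 1↦1}  →  V:3 E:4  edges: 1-q->0 1-p->1 2-p->0 2-q->1
2. fire R1 via {0↦2, 1↦1}  →  V:3 E:3  edges: 1-q->0 1-p->1 2-p->0
final graph: no rule applies after step 2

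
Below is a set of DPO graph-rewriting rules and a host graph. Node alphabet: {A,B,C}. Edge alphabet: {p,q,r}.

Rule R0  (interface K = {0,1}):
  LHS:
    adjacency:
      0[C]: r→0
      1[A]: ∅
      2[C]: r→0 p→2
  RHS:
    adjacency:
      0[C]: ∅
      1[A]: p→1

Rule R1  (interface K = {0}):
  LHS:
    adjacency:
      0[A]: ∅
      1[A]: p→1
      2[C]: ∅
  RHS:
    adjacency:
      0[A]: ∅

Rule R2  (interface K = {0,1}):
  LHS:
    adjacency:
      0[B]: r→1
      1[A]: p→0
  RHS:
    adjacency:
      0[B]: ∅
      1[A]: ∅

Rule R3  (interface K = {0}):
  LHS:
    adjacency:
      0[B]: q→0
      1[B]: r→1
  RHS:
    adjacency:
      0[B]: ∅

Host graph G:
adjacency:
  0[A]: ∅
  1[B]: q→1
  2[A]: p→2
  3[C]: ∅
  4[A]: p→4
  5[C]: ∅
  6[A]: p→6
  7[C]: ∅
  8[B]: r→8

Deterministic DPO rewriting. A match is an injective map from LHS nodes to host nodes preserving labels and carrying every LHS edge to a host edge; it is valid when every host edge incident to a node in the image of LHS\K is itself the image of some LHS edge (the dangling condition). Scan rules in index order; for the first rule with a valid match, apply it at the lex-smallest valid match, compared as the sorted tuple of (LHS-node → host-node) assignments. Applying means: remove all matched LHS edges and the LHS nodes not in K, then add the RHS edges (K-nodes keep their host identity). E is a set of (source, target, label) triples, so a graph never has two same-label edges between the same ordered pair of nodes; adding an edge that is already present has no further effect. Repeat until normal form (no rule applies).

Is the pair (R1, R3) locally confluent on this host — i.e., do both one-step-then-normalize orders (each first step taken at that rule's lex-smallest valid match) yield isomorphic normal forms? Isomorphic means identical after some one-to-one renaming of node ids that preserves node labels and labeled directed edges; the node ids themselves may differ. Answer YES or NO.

branch R1-first: apply at {0↦0, 1↦2, 2↦3} → |E|=4, then 3 more step(s) → NF |V|=2 |E|=0 V={0:A, 1:B} E=∅
branch R3-first: apply at {0↦1, 1↦8} → |E|=3, then 3 more step(s) → NF |V|=2 |E|=0 V={0:A, 1:B} E=∅
graphs isomorphic (equal up to label-preserving node renaming)

Answer: YES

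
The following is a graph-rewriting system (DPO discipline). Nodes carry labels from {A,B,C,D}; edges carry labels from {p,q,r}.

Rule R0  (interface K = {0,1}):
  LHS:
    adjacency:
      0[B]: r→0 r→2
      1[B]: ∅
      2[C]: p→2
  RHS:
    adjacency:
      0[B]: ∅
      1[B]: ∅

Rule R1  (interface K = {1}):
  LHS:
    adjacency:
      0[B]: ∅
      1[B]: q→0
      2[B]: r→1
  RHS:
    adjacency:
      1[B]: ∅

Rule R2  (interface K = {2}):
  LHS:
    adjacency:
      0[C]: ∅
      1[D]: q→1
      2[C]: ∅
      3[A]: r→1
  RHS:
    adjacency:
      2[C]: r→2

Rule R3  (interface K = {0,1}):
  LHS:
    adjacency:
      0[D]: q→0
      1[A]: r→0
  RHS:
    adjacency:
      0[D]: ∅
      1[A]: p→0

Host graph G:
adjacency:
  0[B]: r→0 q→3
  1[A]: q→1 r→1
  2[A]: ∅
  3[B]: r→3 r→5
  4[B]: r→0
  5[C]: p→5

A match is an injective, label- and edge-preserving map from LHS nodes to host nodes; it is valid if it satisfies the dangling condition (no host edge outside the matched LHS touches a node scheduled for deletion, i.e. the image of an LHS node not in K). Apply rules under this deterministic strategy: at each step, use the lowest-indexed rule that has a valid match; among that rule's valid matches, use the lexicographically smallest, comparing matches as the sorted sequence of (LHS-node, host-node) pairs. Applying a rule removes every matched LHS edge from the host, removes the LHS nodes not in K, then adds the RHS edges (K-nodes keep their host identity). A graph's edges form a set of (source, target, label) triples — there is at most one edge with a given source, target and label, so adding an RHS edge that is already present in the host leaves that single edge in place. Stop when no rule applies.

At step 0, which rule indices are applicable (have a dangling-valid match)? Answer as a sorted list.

R0: 2 valid matches — {0↦3, 1↦0, 2↦5}, {0↦3, 1↦4, 2↦5}
R1: no valid match — 1 raw match, all fail dangling condition
R2: no valid match — LHS pattern not found
R3: no valid match — LHS pattern not found

Answer: [R0]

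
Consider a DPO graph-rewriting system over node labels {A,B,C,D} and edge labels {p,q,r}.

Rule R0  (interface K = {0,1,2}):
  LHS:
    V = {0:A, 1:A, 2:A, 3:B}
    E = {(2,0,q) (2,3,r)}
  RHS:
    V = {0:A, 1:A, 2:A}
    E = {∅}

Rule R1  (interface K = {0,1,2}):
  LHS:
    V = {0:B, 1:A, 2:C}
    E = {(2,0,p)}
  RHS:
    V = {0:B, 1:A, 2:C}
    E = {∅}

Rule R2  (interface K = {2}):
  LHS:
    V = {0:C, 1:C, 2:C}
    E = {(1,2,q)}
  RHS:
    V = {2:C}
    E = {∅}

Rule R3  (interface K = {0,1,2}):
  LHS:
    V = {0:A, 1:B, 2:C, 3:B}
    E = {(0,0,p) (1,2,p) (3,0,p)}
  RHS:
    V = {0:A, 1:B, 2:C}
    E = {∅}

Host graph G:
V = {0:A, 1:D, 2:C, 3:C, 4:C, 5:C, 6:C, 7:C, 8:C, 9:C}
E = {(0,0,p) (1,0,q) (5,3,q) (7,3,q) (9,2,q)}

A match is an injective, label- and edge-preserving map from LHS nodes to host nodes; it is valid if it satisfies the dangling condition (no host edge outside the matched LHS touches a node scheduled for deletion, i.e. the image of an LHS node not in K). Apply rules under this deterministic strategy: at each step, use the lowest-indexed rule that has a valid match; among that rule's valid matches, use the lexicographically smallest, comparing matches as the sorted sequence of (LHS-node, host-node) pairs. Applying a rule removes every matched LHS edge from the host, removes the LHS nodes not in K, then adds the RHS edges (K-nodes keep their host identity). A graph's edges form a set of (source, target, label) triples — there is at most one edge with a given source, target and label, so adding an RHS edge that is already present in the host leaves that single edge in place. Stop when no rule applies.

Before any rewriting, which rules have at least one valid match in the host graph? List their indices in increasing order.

Answer: [R2]

Steps:
R0: no valid match — LHS pattern not found
R1: no valid match — LHS pattern not found
R2: 9 valid matches — {0↦4, 1↦5, 2↦3}, {0↦4, 1↦7, 2↦3}, {0↦4, 1↦9, 2↦2} (+6 more)
R3: no valid match — LHS pattern not found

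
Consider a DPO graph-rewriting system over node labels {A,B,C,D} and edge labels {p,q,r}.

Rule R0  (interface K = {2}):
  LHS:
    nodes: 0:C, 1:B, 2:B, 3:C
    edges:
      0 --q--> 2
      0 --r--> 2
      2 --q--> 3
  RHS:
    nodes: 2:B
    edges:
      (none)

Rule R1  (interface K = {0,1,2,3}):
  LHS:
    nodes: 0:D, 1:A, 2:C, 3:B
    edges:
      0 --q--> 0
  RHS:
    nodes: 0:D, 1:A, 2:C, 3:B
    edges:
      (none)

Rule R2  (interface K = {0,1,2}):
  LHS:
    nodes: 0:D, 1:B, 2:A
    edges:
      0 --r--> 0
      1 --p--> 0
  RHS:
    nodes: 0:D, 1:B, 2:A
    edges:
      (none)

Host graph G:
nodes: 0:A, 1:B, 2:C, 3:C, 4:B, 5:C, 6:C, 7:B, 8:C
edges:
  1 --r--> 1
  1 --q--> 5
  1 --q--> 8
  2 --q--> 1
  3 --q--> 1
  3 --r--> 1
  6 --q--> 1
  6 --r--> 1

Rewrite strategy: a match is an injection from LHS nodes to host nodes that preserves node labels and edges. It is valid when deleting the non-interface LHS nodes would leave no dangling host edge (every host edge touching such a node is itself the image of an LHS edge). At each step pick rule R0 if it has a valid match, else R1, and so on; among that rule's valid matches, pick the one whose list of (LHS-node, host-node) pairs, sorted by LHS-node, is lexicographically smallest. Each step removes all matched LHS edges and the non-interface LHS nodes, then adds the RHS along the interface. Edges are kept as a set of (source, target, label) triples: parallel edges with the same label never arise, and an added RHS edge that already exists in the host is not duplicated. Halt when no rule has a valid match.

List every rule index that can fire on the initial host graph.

R0: 8 valid matches — {0↦3, 1↦4, 2↦1, 3↦5}, {0↦3, 1↦4, 2↦1, 3↦8}, {0↦3, 1↦7, 2↦1, 3↦5} (+5 more)
R1: no valid match — LHS pattern not found
R2: no valid match — LHS pattern not found

Answer: [R0]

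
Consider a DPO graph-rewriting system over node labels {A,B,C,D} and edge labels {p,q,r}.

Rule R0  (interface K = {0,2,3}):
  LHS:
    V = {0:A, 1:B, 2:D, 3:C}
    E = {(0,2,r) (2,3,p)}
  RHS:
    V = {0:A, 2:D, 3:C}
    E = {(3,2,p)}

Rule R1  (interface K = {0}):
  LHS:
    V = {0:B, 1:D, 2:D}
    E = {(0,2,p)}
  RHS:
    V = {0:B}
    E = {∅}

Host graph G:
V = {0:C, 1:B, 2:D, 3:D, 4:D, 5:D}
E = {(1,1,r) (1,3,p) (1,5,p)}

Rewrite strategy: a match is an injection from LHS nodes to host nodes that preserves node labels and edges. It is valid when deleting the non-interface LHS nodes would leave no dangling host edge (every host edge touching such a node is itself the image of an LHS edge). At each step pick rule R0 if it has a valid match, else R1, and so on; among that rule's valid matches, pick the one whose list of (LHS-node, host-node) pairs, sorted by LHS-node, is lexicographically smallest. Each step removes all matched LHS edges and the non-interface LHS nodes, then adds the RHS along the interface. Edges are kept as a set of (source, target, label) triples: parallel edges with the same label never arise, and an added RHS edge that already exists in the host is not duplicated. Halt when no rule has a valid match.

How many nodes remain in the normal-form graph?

initial: |V|=6 |E|=3  E = 1-r->1 1-p->3 1-p->5
step 1: apply R1 at {0↦1, 1↦2, 2↦3}  → |V|=4 |E|=2  E = 1-r->1 1-p->5
step 2: apply R1 at {0↦1, 1↦4, 2↦5}  → |V|=2 |E|=1  E = 1-r->1
final graph: no rule applies after step 2
NF nodes: {0:C, 1:B}

Answer: 2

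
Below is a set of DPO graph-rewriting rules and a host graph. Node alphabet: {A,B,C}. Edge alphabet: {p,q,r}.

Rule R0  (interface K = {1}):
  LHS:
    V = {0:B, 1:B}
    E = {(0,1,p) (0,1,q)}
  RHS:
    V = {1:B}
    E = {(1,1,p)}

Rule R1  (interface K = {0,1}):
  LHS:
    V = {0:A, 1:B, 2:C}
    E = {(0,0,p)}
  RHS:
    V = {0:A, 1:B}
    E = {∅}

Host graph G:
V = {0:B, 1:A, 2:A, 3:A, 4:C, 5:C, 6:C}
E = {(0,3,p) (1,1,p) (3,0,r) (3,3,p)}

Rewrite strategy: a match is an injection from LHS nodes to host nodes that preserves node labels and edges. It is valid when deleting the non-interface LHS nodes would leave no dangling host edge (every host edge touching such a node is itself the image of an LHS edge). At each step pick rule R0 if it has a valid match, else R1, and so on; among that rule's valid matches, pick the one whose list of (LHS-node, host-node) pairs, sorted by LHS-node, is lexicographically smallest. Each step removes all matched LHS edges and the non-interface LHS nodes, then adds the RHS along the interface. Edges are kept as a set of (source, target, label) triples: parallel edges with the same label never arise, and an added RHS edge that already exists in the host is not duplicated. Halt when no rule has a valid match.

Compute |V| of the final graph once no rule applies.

start.  V:7 E:4  edges: 0-p->3 1-p->1 3-r->0 3-p->3
1. fire R1 via {0↦1, 1↦0, 2↦4}  →  V:6 E:3  edges: 0-p->3 3-r->0 3-p->3
2. fire R1 via {0↦3, 1↦0, 2↦5}  →  V:5 E:2  edges: 0-p->3 3-r->0
halt: no rule applies after step 2
NF nodes: {0:B, 1:A, 2:A, 3:A, 6:C}

Answer: 5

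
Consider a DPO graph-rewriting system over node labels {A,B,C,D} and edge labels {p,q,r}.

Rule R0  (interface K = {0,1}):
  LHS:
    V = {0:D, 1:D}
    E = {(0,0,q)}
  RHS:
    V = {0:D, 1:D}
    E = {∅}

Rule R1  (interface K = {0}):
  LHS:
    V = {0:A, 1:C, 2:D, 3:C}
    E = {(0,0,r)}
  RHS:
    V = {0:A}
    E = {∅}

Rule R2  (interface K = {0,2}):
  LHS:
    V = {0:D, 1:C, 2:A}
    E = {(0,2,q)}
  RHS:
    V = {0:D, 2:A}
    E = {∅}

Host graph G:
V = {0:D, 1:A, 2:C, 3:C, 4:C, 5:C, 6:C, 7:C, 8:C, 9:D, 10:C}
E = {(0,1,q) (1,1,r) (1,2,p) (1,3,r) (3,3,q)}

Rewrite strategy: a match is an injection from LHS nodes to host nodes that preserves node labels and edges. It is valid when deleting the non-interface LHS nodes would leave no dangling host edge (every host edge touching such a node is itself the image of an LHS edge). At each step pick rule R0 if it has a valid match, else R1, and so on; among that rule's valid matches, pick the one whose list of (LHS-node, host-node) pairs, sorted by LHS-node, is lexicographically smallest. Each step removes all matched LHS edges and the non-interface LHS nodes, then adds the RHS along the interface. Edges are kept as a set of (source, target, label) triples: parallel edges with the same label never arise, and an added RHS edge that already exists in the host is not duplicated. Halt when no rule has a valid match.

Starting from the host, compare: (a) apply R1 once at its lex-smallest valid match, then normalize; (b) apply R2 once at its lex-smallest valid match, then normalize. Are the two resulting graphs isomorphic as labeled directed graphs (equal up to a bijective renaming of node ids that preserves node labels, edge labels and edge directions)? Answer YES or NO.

Answer: YES

Rewrite trace:
branch R1-first: apply at {0↦1, 1↦4, 2↦9, 3↦5} → |E|=4, then 1 more step(s) → NF |V|=7 |E|=3 V={0:D, 1:A, 2:C, 3:C, 7:C, 8:C, 10:C} E=1-p->2 1-r->3 3-q->3
branch R2-first: apply at {0↦0, 1↦4, 2↦1} → |E|=4, then 1 more step(s) → NF |V|=7 |E|=3 V={1:A, 2:C, 3:C, 7:C, 8:C, 9:D, 10:C} E=1-p->2 1-r->3 3-q->3
graphs isomorphic (equal up to label-preserving node renaming)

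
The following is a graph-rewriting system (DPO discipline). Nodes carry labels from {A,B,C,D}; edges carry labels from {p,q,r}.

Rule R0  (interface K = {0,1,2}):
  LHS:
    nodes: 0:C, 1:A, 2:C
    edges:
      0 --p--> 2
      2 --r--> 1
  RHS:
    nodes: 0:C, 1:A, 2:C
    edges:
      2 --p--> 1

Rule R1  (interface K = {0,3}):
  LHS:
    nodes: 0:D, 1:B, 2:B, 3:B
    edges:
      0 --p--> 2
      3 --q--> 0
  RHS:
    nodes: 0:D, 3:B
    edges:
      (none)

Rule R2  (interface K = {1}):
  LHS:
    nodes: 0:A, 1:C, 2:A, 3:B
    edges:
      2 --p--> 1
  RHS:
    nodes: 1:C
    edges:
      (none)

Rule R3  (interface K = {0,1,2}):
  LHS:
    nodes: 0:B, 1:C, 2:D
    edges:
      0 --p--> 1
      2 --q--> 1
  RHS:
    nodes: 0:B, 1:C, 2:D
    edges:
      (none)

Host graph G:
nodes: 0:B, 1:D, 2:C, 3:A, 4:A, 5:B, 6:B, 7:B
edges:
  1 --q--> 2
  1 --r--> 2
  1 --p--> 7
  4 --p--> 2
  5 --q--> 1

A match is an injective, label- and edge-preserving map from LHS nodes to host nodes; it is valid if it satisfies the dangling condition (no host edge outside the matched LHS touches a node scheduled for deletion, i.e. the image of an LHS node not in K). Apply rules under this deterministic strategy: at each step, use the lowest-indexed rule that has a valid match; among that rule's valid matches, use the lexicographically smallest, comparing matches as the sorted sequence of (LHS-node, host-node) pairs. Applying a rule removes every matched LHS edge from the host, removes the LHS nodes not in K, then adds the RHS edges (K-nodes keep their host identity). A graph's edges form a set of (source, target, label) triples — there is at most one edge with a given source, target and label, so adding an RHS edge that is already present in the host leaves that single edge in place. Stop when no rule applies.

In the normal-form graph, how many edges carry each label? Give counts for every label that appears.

Answer: q:1 r:1

Derivation:
initial: |V|=8 |E|=5  E = 1-q->2 1-r->2 1-p->7 4-p->2 5-q->1
step 1: apply R1 at {0↦1, 1↦0, 2↦7, 3↦5}  → |V|=6 |E|=3  E = 1-q->2 1-r->2 4-p->2
step 2: apply R2 at {0↦3, 1↦2, 2↦4, 3↦5}  → |V|=3 |E|=2  E = 1-q->2 1-r->2
final graph: no rule applies after step 2
NF edges: [(1, 2, 'q'), (1, 2, 'r')]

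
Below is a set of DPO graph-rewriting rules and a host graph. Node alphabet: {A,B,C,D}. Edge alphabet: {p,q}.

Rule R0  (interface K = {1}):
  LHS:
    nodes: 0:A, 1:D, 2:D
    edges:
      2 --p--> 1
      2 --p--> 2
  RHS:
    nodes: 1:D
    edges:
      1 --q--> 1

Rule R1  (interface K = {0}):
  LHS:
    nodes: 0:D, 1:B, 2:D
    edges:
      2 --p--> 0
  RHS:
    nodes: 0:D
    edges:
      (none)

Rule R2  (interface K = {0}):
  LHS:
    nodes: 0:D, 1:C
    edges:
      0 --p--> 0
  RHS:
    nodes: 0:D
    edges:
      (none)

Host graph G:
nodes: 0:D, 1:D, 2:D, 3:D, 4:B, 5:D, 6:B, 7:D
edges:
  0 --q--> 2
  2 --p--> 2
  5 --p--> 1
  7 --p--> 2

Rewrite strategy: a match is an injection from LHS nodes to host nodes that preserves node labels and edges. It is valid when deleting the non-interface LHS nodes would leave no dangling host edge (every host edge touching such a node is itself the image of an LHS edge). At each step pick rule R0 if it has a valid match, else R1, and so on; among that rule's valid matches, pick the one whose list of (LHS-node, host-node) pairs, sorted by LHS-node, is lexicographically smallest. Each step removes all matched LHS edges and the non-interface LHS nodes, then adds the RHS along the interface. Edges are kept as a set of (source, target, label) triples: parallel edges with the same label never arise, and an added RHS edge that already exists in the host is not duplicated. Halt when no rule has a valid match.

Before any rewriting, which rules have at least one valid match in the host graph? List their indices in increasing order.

R0: no valid match — LHS pattern not found
R1: 4 valid matches — {0↦1, 1↦4, 2↦5}, {0↦1, 1↦6, 2↦5}, {0↦2, 1↦4, 2↦7} (+1 more)
R2: no valid match — LHS pattern not found

Answer: [R1]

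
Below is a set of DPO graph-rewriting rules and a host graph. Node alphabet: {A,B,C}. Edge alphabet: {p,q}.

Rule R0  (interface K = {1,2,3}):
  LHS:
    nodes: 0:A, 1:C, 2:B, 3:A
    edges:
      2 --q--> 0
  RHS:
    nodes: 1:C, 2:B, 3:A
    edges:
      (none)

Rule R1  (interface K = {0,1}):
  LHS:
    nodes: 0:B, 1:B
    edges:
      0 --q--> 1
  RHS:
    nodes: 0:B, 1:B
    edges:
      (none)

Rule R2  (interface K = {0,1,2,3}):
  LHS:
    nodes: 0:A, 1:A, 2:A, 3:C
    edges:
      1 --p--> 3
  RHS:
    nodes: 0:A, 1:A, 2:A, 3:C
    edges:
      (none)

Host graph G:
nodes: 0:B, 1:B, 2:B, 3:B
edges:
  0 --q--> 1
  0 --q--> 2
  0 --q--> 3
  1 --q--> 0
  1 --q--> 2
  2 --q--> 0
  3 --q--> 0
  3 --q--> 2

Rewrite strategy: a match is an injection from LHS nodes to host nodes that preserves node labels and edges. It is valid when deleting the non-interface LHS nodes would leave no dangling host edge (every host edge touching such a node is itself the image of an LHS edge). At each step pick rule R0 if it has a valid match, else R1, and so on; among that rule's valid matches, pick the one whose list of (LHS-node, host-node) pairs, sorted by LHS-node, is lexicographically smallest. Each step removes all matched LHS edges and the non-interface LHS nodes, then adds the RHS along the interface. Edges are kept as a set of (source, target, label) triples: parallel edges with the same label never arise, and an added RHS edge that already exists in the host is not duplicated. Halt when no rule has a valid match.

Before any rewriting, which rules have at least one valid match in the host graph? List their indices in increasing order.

Answer: [R1]

Derivation:
R0: no valid match — LHS pattern not found
R1: 8 valid matches — {0↦0, 1↦1}, {0↦0, 1↦2}, {0↦0, 1↦3} (+5 more)
R2: no valid match — LHS pattern not found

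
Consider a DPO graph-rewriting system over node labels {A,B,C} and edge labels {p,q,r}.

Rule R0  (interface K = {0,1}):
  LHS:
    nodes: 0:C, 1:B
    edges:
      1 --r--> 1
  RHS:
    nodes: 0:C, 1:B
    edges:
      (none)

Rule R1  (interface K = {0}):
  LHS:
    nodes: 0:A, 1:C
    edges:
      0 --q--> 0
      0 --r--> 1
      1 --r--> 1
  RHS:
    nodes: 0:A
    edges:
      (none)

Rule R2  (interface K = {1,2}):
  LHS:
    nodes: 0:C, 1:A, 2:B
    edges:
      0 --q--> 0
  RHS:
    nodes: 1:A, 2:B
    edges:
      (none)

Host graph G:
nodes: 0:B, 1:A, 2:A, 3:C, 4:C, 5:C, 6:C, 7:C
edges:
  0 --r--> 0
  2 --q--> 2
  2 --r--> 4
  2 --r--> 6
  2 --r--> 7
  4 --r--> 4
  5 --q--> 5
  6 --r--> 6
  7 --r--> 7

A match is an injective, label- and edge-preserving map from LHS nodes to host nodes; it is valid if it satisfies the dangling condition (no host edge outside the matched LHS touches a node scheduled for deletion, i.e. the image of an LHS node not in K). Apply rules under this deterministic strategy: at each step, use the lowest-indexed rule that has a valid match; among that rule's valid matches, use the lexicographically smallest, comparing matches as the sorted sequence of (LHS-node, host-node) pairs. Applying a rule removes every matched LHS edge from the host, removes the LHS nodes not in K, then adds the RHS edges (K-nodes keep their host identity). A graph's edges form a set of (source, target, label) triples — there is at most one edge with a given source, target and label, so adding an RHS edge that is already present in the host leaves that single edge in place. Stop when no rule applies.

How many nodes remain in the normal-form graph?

[0] host  ⇒  8 nodes, 9 edges  {0-r->0 2-q->2 2-r->4 2-r->6 2-r->7 4-r->4 5-q->5 6-r->6 7-r->7}
[1] R0 @ {0↦3, 1↦0}  ⇒  8 nodes, 8 edges  {2-q->2 2-r->4 2-r->6 2-r->7 4-r->4 5-q->5 6-r->6 7-r->7}
[2] R1 @ {0↦2, 1↦4}  ⇒  7 nodes, 5 edges  {2-r->6 2-r->7 5-q->5 6-r->6 7-r->7}
[3] R2 @ {0↦5, 1↦1, 2↦0}  ⇒  6 nodes, 4 edges  {2-r->6 2-r->7 6-r->6 7-r->7}
normal form: no rule applies after step 3
NF nodes: {0:B, 1:A, 2:A, 3:C, 6:C, 7:C}

Answer: 6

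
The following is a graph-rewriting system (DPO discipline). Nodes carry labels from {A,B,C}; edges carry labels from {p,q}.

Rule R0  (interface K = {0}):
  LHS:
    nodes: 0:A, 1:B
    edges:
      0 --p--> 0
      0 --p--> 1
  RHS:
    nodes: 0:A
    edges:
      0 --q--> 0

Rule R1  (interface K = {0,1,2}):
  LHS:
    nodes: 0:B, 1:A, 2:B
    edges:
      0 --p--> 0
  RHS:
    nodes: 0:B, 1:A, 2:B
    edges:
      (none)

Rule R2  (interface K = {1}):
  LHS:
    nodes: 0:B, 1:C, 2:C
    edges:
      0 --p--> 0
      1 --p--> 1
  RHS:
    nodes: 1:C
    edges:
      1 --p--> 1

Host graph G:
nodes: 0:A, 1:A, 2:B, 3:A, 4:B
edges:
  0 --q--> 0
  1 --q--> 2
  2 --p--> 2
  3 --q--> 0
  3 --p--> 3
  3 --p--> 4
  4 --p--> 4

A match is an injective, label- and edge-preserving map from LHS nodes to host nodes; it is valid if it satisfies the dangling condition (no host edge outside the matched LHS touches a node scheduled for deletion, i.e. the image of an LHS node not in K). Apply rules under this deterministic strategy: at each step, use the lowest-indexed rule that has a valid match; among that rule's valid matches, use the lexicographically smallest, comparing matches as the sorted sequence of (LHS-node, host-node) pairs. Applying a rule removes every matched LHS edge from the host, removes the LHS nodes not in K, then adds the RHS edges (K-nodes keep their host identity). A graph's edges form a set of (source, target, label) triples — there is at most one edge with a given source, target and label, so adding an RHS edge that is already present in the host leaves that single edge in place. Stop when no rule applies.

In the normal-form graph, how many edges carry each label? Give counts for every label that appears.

Answer: q:4

Steps:
start.  V:5 E:7  edges: 0-q->0 1-q->2 2-p->2 3-q->0 3-p->3 3-p->4 4-p->4
1. fire R1 via {0↦2, 1↦0, 2↦4}  →  V:5 E:6  edges: 0-q->0 1-q->2 3-q->0 3-p->3 3-p->4 4-p->4
2. fire R1 via {0↦4, 1↦0, 2↦2}  →  V:5 E:5  edges: 0-q->0 1-q->2 3-q->0 3-p->3 3-p->4
3. fire R0 via {0↦3, 1↦4}  →  V:4 E:4  edges: 0-q->0 1-q->2 3-q->0 3-q->3
normal form: no rule applies after step 3
NF edges: [(0, 0, 'q'), (1, 2, 'q'), (3, 0, 'q'), (3, 3, 'q')]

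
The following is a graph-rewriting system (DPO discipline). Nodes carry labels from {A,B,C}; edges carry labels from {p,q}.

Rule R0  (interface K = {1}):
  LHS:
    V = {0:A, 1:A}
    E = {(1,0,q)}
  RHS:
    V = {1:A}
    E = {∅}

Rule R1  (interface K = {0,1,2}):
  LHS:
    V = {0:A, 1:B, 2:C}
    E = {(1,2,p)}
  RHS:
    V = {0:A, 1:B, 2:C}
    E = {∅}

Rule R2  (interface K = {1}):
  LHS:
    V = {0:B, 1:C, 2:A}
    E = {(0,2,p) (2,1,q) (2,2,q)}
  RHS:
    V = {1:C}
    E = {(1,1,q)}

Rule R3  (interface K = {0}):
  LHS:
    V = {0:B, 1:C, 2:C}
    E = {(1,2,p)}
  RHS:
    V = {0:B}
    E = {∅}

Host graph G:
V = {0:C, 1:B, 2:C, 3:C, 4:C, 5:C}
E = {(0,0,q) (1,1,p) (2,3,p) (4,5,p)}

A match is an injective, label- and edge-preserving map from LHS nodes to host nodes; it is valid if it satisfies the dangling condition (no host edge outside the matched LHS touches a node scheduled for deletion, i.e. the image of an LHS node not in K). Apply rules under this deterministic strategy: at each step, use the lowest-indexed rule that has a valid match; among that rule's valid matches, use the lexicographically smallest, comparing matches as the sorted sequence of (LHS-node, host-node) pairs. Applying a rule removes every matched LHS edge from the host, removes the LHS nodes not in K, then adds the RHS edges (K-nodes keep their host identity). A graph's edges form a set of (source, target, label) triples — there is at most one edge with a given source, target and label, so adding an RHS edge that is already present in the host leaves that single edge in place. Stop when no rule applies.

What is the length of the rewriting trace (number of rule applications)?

Answer: 2

Steps:
[0] host  ⇒  6 nodes, 4 edges  {0-q->0 1-p->1 2-p->3 4-p->5}
[1] R3 @ {0↦1, 1↦2, 2↦3}  ⇒  4 nodes, 3 edges  {0-q->0 1-p->1 4-p->5}
[2] R3 @ {0↦1, 1↦4, 2↦5}  ⇒  2 nodes, 2 edges  {0-q->0 1-p->1}
normal form: no rule applies after step 2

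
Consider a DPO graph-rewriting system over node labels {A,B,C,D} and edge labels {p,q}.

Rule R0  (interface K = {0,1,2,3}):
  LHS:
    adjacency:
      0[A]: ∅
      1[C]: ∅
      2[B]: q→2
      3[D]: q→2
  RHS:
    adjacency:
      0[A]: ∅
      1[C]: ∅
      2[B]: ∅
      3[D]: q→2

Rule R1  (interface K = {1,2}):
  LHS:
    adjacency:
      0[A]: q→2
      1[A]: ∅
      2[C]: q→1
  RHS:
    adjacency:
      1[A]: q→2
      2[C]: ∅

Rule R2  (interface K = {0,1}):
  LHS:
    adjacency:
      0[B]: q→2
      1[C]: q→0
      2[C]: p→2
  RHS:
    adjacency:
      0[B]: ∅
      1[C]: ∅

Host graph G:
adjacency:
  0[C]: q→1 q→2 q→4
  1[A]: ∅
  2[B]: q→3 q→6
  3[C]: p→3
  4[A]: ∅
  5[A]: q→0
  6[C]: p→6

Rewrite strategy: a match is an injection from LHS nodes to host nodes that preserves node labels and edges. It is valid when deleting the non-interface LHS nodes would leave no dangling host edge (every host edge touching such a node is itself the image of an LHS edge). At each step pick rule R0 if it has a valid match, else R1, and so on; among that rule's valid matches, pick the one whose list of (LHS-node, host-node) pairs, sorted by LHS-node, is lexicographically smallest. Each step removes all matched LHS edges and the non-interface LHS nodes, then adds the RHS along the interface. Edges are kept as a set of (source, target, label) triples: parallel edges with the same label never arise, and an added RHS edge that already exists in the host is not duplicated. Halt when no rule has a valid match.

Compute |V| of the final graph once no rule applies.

Answer: 4

Derivation:
initial: |V|=7 |E|=8  E = 0-q->1 0-q->2 0-q->4 2-q->3 2-q->6 3-p->3 5-q->0 6-p->6
step 1: apply R1 at {0↦5, 1↦1, 2↦0}  → |V|=6 |E|=7  E = 0-q->2 0-q->4 1-q->0 2-q->3 2-q->6 3-p->3 6-p->6
step 2: apply R1 at {0↦1, 1↦4, 2↦0}  → |V|=5 |E|=6  E = 0-q->2 2-q->3 2-q->6 3-p->3 4-q->0 6-p->6
step 3: apply R2 at {0↦2, 1↦0, 2↦3}  → |V|=4 |E|=3  E = 2-q->6 4-q->0 6-p->6
halt: no rule applies after step 3
NF nodes: {0:C, 2:B, 4:A, 6:C}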